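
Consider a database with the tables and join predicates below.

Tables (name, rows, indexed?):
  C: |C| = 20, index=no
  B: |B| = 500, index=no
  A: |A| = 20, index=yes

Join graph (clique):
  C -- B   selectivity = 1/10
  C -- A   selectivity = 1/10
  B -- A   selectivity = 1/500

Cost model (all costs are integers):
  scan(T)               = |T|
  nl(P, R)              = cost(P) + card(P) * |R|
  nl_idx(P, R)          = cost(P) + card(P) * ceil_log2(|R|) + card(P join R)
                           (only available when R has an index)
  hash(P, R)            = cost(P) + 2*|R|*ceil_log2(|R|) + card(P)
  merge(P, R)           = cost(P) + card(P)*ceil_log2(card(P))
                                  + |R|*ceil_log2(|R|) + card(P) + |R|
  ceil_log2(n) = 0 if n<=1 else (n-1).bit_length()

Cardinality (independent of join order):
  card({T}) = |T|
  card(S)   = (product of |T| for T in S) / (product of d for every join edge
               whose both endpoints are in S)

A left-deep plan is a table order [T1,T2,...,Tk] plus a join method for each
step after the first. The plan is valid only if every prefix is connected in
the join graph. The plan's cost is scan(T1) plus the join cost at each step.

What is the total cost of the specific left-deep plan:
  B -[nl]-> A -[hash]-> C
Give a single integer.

10720

step 1: scan B: cost=500, card=500
step 2: join A via nl
    card(P join A) = 500*20/(500) = 20
    cost = 500 + 500*20 = 10500
step 3: join C via hash
    card(P join C) = 20*20/(10*10) = 4
    cost = 10500 + 2*20*5 + 20 = 10720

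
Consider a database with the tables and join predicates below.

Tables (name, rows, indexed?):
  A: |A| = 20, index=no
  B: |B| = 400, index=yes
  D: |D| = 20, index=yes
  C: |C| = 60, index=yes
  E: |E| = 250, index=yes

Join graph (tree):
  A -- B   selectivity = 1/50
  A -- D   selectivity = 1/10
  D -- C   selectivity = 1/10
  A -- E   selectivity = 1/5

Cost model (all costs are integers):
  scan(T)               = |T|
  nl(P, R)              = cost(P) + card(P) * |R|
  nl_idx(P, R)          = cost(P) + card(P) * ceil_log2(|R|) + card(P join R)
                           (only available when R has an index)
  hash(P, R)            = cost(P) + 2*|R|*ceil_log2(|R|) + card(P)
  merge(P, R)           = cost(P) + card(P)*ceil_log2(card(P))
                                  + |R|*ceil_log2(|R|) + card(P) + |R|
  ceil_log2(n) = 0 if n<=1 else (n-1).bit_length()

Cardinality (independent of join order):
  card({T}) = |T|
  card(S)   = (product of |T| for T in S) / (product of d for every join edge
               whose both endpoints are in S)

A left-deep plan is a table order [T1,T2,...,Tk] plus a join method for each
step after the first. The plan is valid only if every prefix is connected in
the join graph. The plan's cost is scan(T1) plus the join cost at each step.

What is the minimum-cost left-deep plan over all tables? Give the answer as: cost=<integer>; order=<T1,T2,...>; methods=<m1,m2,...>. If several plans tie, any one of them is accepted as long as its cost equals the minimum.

cost=7680; order=A,B,D,C,E; methods=nl_idx,hash,hash,hash

Selinger DP (subsets sized 1..n):
  {A}: scan cost=20, card=20
  {B}: scan cost=400, card=400
  {D}: scan cost=20, card=20
  {C}: scan cost=60, card=60
  {E}: scan cost=250, card=250
  {AB}: card=160; try (B,nl_idx)→360, (A,hash)→1000, (B,merge)→4140, (A,merge)→4520, (B,hash)→7240, (B,nl)→8020 …(+1); best=360 via (B,nl_idx)
  {AD}: card=40; try (D,nl_idx)→160, (D,hash)→240, (A,hash)→240, (D,merge)→260, (A,merge)→260, (D,nl)→420 …(+1); best=160 via (D,nl_idx)
  {AE}: card=1000; try (A,hash)→700, (E,nl_idx)→1180, (E,merge)→2390, (A,merge)→2620, (E,hash)→4040, (E,nl)→5020 …(+1); best=700 via (A,hash)
  {CD}: card=120; try (C,nl_idx)→260, (D,hash)→320, (D,nl_idx)→480, (C,merge)→560, (D,merge)→600, (C,hash)→760 …(+2); best=260 via (C,nl_idx)
  {ABD}: card=320; try (D,hash)→720, (B,nl_idx)→840, (D,nl_idx)→1480, (D,merge)→1920, (D,nl)→3560, (B,merge)→4440 …(+2); best=720 via (D,hash)
  {ABE}: card=8000; try (E,merge)→4050, (E,hash)→4520, (B,hash)→8900, (E,nl_idx)→9640, (B,merge)→15700, (B,nl_idx)→17700 …(+2); best=4050 via (E,merge)
  {ACD}: card=240; try (A,hash)→580, (C,nl_idx)→640, (C,merge)→860, (C,hash)→920, (A,merge)→1340, (C,nl)→2560 …(+1); best=580 via (A,hash)
  {ADE}: card=2000; try (D,hash)→1900, (E,nl_idx)→2480, (E,merge)→2690, (E,hash)→4200, (D,nl_idx)→7700, (E,nl)→10160 …(+2); best=1900 via (D,hash)
  {ABCD}: card=1920; try (C,hash)→1760, (C,merge)→4340, (C,nl_idx)→4560, (B,nl_idx)→4660, (B,merge)→6740, (B,hash)→8020 …(+2); best=1760 via (C,hash)
  {ABDE}: card=16000; try (E,hash)→5040, (E,merge)→6170, (B,hash)→11100, (D,hash)→12250, (E,nl_idx)→19280, (B,merge)→29900 …(+6); best=5040 via (E,hash)
  {ACDE}: card=12000; try (C,hash)→4620, (E,hash)→4820, (E,merge)→4990, (E,nl_idx)→14500, (C,nl_idx)→25900, (C,merge)→26320 …(+2); best=4620 via (C,hash)
  {ABCDE}: card=96000; try (E,hash)→7680, (C,hash)→21760, (B,hash)→23820, (E,merge)→27050, (E,nl_idx)→113120, (B,merge)→188620 …(+6); best=7680 via (E,hash)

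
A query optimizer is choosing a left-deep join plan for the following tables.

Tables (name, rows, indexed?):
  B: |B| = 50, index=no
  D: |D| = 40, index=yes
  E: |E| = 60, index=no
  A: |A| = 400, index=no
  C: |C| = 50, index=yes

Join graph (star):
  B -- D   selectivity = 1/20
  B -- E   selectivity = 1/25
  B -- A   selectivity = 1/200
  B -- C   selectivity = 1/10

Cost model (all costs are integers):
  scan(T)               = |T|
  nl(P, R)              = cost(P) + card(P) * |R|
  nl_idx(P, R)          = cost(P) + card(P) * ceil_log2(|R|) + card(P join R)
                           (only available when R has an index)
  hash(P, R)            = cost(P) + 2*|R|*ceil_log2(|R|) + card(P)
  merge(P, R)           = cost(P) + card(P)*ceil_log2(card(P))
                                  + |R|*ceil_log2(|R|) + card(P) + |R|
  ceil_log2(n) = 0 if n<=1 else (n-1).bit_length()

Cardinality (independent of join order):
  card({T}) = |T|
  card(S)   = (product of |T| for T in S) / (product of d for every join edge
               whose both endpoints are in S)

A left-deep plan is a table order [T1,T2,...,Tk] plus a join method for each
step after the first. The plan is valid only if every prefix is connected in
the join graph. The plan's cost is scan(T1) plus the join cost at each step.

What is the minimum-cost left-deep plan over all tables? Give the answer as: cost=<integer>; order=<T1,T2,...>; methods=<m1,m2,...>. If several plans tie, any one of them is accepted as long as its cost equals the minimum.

cost=3980; order=A,B,D,E,C; methods=hash,hash,hash,hash

Selinger DP (subsets sized 1..n):
  {B}: scan cost=50, card=50
  {D}: scan cost=40, card=40
  {E}: scan cost=60, card=60
  {A}: scan cost=400, card=400
  {C}: scan cost=50, card=50
  {BD}: card=100; try (D,nl_idx)→450, (D,hash)→580, (B,merge)→670, (D,merge)→680, (B,hash)→680, (B,nl)→2040 …(+1); best=450 via (D,nl_idx)
  {BE}: card=120; try (B,hash)→720, (E,hash)→820, (E,merge)→820, (B,merge)→830, (E,nl)→3050, (B,nl)→3060; best=720 via (B,hash)
  {AB}: card=100; try (B,hash)→1400, (A,merge)→4400, (B,merge)→4750, (A,hash)→7300, (A,nl)→20050, (B,nl)→20400; best=1400 via (B,hash)
  {BC}: card=250; try (C,nl_idx)→600, (C,hash)→700, (B,hash)→700, (C,merge)→750, (B,merge)→750, (C,nl)→2550 …(+1); best=600 via (C,nl_idx)
  {BDE}: card=240; try (E,hash)→1270, (D,hash)→1320, (E,merge)→1670, (D,nl_idx)→1680, (D,merge)→1960, (D,nl)→5520 …(+1); best=1270 via (E,hash)
  {ABD}: card=200; try (D,hash)→1980, (D,nl_idx)→2200, (D,merge)→2480, (A,merge)→5250, (D,nl)→5400, (A,hash)→7750 …(+1); best=1980 via (D,hash)
  {BCD}: card=500; try (C,hash)→1150, (D,hash)→1330, (C,nl_idx)→1550, (C,merge)→1600, (D,nl_idx)→2600, (D,merge)→3130 …(+2); best=1150 via (C,hash)
  {ABE}: card=240; try (E,hash)→2220, (E,merge)→2620, (A,merge)→5680, (E,nl)→7400, (A,hash)→8040, (A,nl)→48720; best=2220 via (E,hash)
  {BCE}: card=600; try (C,hash)→1440, (E,hash)→1570, (C,merge)→2030, (C,nl_idx)→2040, (E,merge)→3270, (C,nl)→6720 …(+1); best=1440 via (C,hash)
  {ABC}: card=500; try (C,hash)→2100, (C,nl_idx)→2500, (C,merge)→2550, (C,nl)→6400, (A,merge)→6850, (A,hash)→8050 …(+1); best=2100 via (C,hash)
  {ABDE}: card=480; try (E,hash)→2900, (D,hash)→2940, (D,nl_idx)→4140, (E,merge)→4200, (D,merge)→4660, (A,merge)→7430 …(+4); best=2900 via (E,hash)
  {BCDE}: card=1200; try (C,hash)→2110, (E,hash)→2370, (D,hash)→2520, (C,merge)→3780, (C,nl_idx)→3910, (D,nl_idx)→6240 …(+5); best=2110 via (C,hash)
  {ABCD}: card=1000; try (C,hash)→2780, (D,hash)→3080, (C,merge)→4130, (C,nl_idx)→4180, (D,nl_idx)→6100, (D,merge)→7380 …(+5); best=2780 via (C,hash)
  {ABCE}: card=1200; try (C,hash)→3060, (E,hash)→3320, (C,merge)→4730, (C,nl_idx)→4860, (E,merge)→7520, (A,hash)→9240 …(+4); best=3060 via (C,hash)
  {ABCDE}: card=2400; try (C,hash)→3980, (E,hash)→4500, (D,hash)→4740, (C,merge)→8050, (C,nl_idx)→8180, (A,hash)→10510 …(+8); best=3980 via (C,hash)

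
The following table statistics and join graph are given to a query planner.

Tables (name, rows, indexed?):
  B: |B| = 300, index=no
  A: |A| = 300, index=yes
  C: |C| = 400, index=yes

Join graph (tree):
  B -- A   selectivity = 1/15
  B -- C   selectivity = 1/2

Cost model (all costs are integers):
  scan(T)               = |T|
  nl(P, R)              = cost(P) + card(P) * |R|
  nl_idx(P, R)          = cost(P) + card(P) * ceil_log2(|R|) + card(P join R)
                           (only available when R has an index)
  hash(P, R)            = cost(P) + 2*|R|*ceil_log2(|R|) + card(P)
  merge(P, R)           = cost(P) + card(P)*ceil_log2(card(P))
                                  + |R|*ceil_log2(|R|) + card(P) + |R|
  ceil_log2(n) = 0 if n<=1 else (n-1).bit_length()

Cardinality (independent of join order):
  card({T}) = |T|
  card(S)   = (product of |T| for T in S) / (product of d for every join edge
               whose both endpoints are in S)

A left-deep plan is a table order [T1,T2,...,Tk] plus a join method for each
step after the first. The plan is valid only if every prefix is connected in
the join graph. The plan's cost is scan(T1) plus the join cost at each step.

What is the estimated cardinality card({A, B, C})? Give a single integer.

Tables in S: A(300), B(300), C(400)
Edges inside S: B-A(d=15), B-C(d=2)
numerator = 300 * 300 * 400 = 36000000
denominator = 15 * 2 = 30
card(S) = 36000000 / 30 = 1200000

1200000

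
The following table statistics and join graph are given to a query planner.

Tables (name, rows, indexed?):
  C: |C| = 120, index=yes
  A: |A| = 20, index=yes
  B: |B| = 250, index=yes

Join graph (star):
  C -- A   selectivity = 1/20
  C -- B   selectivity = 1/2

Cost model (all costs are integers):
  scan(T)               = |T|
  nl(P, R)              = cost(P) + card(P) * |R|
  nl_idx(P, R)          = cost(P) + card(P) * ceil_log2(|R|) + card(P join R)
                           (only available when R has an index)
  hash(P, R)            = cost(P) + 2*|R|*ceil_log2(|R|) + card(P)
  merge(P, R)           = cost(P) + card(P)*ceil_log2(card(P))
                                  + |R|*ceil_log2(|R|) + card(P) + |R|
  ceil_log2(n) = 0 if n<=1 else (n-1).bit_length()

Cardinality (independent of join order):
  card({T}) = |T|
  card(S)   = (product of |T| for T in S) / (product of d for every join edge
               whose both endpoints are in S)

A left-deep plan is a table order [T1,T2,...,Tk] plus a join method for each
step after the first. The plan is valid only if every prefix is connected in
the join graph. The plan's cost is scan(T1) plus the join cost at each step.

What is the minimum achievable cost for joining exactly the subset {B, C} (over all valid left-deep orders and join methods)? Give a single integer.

2180

Selinger DP over subsets of {B,C}:
  {C}: scan cost=120, card=120
  {B}: scan cost=250, card=250
  {BC}: card=15000; try (C,hash)→2180, (B,merge)→3330, (C,merge)→3460, (B,hash)→4240, (B,nl_idx)→16080, (C,nl_idx)→17000 …(+2); best=2180 via (C,hash)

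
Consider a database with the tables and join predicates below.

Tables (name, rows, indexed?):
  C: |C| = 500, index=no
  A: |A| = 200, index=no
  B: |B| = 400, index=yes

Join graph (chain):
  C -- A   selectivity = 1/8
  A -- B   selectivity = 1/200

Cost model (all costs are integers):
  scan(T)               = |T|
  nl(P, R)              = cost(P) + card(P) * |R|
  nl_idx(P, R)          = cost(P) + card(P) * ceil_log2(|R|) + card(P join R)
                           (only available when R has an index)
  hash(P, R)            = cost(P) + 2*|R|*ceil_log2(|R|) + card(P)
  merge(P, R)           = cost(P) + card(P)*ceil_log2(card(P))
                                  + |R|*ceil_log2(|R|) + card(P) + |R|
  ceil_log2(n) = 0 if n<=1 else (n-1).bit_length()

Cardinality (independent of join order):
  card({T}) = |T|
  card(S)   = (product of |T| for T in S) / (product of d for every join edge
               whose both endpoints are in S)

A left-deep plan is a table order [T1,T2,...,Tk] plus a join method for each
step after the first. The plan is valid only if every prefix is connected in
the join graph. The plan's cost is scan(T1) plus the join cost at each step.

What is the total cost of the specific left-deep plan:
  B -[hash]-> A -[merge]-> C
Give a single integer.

13000

step 1: scan B: cost=400, card=400
step 2: join A via hash
    card(P join A) = 400*200/(200) = 400
    cost = 400 + 2*200*8 + 400 = 4000
step 3: join C via merge
    card(P join C) = 400*500/(8) = 25000
    cost = 4000 + 400*9 + 500*9 + 400 + 500 = 13000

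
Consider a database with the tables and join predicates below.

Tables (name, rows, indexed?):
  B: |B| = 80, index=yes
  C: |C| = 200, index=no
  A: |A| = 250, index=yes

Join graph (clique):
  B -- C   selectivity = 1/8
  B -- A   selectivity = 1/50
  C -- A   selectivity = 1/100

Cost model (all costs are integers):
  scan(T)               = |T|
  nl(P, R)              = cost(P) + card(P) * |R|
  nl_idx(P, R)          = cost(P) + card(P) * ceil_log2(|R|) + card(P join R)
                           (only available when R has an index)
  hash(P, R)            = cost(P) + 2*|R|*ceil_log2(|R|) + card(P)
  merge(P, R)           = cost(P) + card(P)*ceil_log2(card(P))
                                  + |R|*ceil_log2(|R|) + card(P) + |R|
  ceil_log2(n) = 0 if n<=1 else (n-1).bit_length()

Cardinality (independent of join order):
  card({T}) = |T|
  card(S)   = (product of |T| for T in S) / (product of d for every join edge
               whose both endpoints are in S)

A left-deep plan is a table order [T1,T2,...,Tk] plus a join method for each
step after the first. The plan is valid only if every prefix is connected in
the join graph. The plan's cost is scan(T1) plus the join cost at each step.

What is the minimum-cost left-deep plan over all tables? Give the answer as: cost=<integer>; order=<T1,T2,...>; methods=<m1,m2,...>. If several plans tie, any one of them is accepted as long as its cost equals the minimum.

cost=3920; order=C,A,B; methods=nl_idx,hash

Selinger DP (subsets sized 1..n):
  {B}: scan cost=80, card=80
  {C}: scan cost=200, card=200
  {A}: scan cost=250, card=250
  {BC}: card=2000; try (B,hash)→1520, (C,merge)→2520, (B,merge)→2640, (C,hash)→3360, (B,nl_idx)→3600, (C,nl)→16080 …(+1); best=1520 via (B,hash)
  {AB}: card=400; try (A,nl_idx)→1120, (B,hash)→1620, (B,nl_idx)→2400, (A,merge)→2970, (B,merge)→3140, (A,hash)→4160 …(+2); best=1120 via (A,nl_idx)
  {AC}: card=500; try (A,nl_idx)→2300, (C,hash)→3700, (A,merge)→4250, (C,merge)→4300, (A,hash)→4400, (A,nl)→50200 …(+1); best=2300 via (A,nl_idx)
  {ABC}: card=100; try (B,hash)→3920, (C,hash)→4720, (B,nl_idx)→5900, (C,merge)→6920, (A,hash)→7520, (B,merge)→7940 …(+5); best=3920 via (B,hash)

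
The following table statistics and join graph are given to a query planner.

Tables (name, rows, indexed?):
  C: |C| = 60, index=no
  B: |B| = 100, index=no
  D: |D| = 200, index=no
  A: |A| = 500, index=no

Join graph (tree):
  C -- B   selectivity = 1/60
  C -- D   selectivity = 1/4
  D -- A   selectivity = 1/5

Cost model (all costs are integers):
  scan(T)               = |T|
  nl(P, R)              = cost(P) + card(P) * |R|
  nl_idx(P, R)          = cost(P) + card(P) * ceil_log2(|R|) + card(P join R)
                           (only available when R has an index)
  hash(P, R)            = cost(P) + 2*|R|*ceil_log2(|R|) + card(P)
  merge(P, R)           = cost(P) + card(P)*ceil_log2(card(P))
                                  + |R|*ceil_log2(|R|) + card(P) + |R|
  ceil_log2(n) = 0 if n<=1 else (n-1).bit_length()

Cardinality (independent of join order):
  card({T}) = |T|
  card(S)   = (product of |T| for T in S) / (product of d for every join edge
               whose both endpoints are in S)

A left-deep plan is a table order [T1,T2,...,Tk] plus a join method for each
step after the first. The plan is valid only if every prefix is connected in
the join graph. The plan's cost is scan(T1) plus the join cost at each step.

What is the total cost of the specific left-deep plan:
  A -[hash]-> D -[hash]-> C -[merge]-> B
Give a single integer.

6025720

step 1: scan A: cost=500, card=500
step 2: join D via hash
    card(P join D) = 500*200/(5) = 20000
    cost = 500 + 2*200*8 + 500 = 4200
step 3: join C via hash
    card(P join C) = 20000*60/(4) = 300000
    cost = 4200 + 2*60*6 + 20000 = 24920
step 4: join B via merge
    card(P join B) = 300000*100/(60) = 500000
    cost = 24920 + 300000*19 + 100*7 + 300000 + 100 = 6025720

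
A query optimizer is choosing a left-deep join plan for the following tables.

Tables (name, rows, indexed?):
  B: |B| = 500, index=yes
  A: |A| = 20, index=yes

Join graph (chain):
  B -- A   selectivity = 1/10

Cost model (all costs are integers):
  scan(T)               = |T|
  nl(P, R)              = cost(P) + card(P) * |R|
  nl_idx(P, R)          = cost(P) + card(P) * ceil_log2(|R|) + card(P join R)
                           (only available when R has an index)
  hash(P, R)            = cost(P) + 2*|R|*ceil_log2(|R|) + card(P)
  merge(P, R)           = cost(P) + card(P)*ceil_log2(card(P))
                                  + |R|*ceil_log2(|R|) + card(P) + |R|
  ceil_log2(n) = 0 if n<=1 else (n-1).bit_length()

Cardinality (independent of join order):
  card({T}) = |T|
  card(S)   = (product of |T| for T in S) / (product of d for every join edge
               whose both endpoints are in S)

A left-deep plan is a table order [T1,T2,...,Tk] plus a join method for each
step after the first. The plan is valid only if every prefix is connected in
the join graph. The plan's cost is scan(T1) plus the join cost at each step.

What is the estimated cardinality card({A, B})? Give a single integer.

1000

Tables in S: A(20), B(500)
Edges inside S: B-A(d=10)
numerator = 20 * 500 = 10000
denominator = 10 = 10
card(S) = 10000 / 10 = 1000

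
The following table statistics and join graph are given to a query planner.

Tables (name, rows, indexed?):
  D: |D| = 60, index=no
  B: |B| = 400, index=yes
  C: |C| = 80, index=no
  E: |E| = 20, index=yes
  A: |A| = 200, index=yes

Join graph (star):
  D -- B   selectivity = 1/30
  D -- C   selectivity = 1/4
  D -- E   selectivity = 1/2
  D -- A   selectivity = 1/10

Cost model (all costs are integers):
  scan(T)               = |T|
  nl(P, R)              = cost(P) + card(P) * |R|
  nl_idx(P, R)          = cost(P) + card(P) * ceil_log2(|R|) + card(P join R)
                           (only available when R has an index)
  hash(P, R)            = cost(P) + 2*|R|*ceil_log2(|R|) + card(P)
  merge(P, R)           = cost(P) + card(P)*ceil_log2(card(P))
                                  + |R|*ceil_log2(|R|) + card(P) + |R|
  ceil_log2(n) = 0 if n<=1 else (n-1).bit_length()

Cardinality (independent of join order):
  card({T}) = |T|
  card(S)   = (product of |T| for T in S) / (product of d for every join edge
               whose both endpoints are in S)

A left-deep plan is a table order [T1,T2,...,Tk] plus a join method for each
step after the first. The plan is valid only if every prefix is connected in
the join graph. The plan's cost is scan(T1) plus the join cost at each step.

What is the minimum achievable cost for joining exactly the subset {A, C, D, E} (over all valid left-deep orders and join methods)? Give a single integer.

15640

Selinger DP over subsets of {A,C,D,E}:
  {D}: scan cost=60, card=60
  {C}: scan cost=80, card=80
  {E}: scan cost=20, card=20
  {A}: scan cost=200, card=200
  {CD}: card=1200; try (D,hash)→880, (C,merge)→1120, (D,merge)→1140, (C,hash)→1240, (C,nl)→4860, (D,nl)→4880; best=880 via (D,hash)
  {DE}: card=600; try (E,hash)→320, (D,merge)→560, (E,merge)→600, (D,hash)→760, (E,nl_idx)→960, (D,nl)→1220 …(+1); best=320 via (E,hash)
  {AD}: card=1200; try (D,hash)→1120, (A,nl_idx)→1740, (A,merge)→2280, (D,merge)→2420, (A,hash)→3320, (A,nl)→12060 …(+1); best=1120 via (D,hash)
  {CDE}: card=12000; try (C,hash)→2040, (E,hash)→2280, (C,merge)→7560, (E,merge)→15400, (E,nl_idx)→18880, (E,nl)→24880 …(+1); best=2040 via (C,hash)
  {ACD}: card=24000; try (C,hash)→3440, (A,hash)→5280, (C,merge)→16160, (A,merge)→17080, (A,nl_idx)→34480, (C,nl)→97120 …(+1); best=3440 via (C,hash)
  {ADE}: card=12000; try (E,hash)→2520, (A,hash)→4120, (A,merge)→8720, (E,merge)→15640, (A,nl_idx)→17120, (E,nl_idx)→19120 …(+2); best=2520 via (E,hash)
  {ACDE}: card=240000; try (C,hash)→15640, (A,hash)→17240, (E,hash)→27640, (C,merge)→183160, (A,merge)→183840, (A,nl_idx)→338040 …(+5); best=15640 via (C,hash)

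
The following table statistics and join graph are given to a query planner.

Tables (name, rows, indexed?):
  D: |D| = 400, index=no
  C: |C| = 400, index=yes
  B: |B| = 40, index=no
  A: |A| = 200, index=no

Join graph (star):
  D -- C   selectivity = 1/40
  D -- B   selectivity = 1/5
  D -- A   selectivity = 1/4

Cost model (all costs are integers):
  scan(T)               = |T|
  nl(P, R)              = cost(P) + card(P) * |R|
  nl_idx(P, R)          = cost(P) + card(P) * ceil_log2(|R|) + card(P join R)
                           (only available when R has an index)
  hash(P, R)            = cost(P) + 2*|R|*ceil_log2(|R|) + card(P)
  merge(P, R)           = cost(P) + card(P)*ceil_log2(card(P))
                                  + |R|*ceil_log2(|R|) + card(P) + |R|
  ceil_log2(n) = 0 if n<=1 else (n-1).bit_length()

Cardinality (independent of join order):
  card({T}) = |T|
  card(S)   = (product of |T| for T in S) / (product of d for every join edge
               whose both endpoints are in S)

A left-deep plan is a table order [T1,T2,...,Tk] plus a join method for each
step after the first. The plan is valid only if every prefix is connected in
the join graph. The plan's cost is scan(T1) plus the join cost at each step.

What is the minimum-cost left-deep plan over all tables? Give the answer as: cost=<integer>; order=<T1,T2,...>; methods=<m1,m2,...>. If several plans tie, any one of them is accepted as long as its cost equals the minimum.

cost=46880; order=D,B,C,A; methods=hash,hash,hash

Selinger DP (subsets sized 1..n):
  {D}: scan cost=400, card=400
  {C}: scan cost=400, card=400
  {B}: scan cost=40, card=40
  {A}: scan cost=200, card=200
  {CD}: card=4000; try (D,hash)→8000, (C,hash)→8000, (C,nl_idx)→8000, (D,merge)→8400, (C,merge)→8400, (D,nl)→160400 …(+1); best=8000 via (D,hash)
  {BD}: card=3200; try (B,hash)→1280, (D,merge)→4320, (B,merge)→4680, (D,hash)→7280, (D,nl)→16040, (B,nl)→16400; best=1280 via (B,hash)
  {AD}: card=20000; try (A,hash)→4000, (D,merge)→6000, (A,merge)→6200, (D,hash)→7600, (D,nl)→80200, (A,nl)→80400; best=4000 via (A,hash)
  {BCD}: card=32000; try (C,hash)→11680, (B,hash)→12480, (C,merge)→46880, (B,merge)→60280, (C,nl_idx)→62080, (B,nl)→168000 …(+1); best=11680 via (C,hash)
  {ACD}: card=200000; try (A,hash)→15200, (C,hash)→31200, (A,merge)→61800, (C,merge)→328000, (C,nl_idx)→384000, (A,nl)→808000 …(+1); best=15200 via (A,hash)
  {ABD}: card=160000; try (A,hash)→7680, (B,hash)→24480, (A,merge)→44680, (B,merge)→324280, (A,nl)→641280, (B,nl)→804000; best=7680 via (A,hash)
  {ABCD}: card=1600000; try (A,hash)→46880, (C,hash)→174880, (B,hash)→215680, (A,merge)→525480, (C,nl_idx)→3047680, (C,merge)→3051680 …(+4); best=46880 via (A,hash)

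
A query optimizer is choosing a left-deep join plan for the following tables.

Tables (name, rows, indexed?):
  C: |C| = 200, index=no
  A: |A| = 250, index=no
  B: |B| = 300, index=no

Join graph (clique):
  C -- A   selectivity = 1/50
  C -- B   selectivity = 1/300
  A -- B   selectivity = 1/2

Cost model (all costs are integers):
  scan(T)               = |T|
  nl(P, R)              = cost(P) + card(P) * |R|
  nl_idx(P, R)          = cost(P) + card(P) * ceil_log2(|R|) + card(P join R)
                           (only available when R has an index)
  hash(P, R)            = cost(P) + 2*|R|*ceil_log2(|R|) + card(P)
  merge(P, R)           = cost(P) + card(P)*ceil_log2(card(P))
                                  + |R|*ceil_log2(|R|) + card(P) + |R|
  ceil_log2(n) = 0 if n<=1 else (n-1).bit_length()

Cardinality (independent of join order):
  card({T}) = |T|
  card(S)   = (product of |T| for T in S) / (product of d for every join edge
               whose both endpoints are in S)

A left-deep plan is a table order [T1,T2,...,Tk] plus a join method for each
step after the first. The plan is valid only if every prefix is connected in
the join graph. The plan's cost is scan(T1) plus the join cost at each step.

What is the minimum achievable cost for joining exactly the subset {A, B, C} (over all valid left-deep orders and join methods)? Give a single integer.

Selinger DP over subsets of {A,B,C}:
  {C}: scan cost=200, card=200
  {A}: scan cost=250, card=250
  {B}: scan cost=300, card=300
  {AC}: card=1000; try (C,hash)→3700, (A,merge)→4250, (C,merge)→4300, (A,hash)→4400, (A,nl)→50200, (C,nl)→50250; best=3700 via (C,hash)
  {BC}: card=200; try (C,hash)→3800, (B,merge)→5000, (C,merge)→5100, (B,hash)→5800, (B,nl)→60200, (C,nl)→60300; best=3800 via (C,hash)
  {AB}: card=37500; try (A,hash)→4600, (B,merge)→5500, (A,merge)→5550, (B,hash)→5900, (B,nl)→75250, (A,nl)→75300; best=4600 via (A,hash)
  {ABC}: card=500; try (A,merge)→7850, (A,hash)→8000, (B,hash)→10100, (B,merge)→17700, (C,hash)→45300, (A,nl)→53800 …(+3); best=7850 via (A,merge)

7850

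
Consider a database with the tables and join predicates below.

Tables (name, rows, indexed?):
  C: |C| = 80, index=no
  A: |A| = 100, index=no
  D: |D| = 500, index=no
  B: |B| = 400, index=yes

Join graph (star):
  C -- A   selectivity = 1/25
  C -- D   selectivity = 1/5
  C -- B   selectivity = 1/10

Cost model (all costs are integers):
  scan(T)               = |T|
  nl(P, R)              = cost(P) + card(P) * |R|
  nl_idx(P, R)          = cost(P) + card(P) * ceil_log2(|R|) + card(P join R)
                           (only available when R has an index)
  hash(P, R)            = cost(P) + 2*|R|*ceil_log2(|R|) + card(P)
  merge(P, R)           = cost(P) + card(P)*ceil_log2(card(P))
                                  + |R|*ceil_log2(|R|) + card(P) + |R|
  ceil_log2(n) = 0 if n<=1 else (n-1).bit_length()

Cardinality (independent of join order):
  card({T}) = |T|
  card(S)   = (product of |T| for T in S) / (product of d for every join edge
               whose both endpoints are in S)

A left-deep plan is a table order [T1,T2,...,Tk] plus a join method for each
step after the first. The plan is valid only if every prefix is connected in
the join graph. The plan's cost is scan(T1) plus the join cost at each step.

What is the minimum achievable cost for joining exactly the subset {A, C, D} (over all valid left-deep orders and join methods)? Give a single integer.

9520

Selinger DP over subsets of {A,C,D}:
  {C}: scan cost=80, card=80
  {A}: scan cost=100, card=100
  {D}: scan cost=500, card=500
  {AC}: card=320; try (C,hash)→1320, (A,merge)→1520, (C,merge)→1540, (A,hash)→1560, (A,nl)→8080, (C,nl)→8100; best=1320 via (C,hash)
  {CD}: card=8000; try (C,hash)→2120, (D,merge)→5720, (C,merge)→6140, (D,hash)→9160, (D,nl)→40080, (C,nl)→40500; best=2120 via (C,hash)
  {ACD}: card=32000; try (D,merge)→9520, (D,hash)→10640, (A,hash)→11520, (A,merge)→114920, (D,nl)→161320, (A,nl)→802120; best=9520 via (D,merge)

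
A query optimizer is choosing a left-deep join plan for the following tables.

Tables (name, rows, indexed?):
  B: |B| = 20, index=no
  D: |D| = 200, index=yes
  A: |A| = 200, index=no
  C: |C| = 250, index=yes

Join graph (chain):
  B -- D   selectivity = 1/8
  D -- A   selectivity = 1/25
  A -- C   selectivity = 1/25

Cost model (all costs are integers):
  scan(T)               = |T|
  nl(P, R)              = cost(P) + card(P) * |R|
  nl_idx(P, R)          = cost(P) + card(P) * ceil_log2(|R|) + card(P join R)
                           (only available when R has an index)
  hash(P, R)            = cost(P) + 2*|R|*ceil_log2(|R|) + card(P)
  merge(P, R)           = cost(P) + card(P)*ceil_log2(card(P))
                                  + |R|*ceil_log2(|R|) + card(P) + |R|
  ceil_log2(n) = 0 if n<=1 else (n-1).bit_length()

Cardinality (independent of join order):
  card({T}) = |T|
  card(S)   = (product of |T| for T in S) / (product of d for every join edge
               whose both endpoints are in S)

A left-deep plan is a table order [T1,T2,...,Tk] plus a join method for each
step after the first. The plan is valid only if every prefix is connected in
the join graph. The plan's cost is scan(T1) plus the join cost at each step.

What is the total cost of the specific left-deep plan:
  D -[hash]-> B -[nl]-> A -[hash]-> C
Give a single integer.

step 1: scan D: cost=200, card=200
step 2: join B via hash
    card(P join B) = 200*20/(8) = 500
    cost = 200 + 2*20*5 + 200 = 600
step 3: join A via nl
    card(P join A) = 500*200/(25) = 4000
    cost = 600 + 500*200 = 100600
step 4: join C via hash
    card(P join C) = 4000*250/(25) = 40000
    cost = 100600 + 2*250*8 + 4000 = 108600

108600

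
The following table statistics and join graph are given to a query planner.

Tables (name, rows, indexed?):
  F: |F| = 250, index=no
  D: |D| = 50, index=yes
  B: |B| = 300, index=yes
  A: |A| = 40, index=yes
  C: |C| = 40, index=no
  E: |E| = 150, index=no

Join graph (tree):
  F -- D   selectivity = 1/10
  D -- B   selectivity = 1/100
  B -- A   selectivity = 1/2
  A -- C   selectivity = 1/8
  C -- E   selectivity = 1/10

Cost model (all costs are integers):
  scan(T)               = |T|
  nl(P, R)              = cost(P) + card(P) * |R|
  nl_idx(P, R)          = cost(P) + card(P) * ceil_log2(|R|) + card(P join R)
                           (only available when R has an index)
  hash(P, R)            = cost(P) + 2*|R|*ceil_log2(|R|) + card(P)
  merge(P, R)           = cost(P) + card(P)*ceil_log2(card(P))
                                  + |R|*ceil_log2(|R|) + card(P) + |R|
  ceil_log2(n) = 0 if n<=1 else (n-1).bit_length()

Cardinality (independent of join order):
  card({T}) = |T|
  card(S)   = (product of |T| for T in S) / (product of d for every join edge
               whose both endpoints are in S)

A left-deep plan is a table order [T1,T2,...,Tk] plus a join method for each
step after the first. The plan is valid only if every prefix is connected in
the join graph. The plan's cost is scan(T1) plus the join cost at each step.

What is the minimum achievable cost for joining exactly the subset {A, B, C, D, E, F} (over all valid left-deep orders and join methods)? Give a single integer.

Selinger DP over subsets of {A,B,C,D,E,F}:
  {F}: scan cost=250, card=250
  {D}: scan cost=50, card=50
  {B}: scan cost=300, card=300
  {A}: scan cost=40, card=40
  {C}: scan cost=40, card=40
  {E}: scan cost=150, card=150
  {DF}: card=1250; try (D,hash)→1100, (F,merge)→2650, (D,merge)→2850, (D,nl_idx)→3000, (F,hash)→4100, (F,nl)→12550 …(+1); best=1100 via (D,hash)
  {BD}: card=150; try (B,nl_idx)→650, (D,hash)→1200, (D,nl_idx)→2250, (B,merge)→3400, (D,merge)→3650, (B,hash)→5500 …(+2); best=650 via (B,nl_idx)
  {AB}: card=6000; try (A,hash)→1080, (B,merge)→3320, (A,merge)→3580, (B,hash)→5480, (B,nl_idx)→6400, (A,nl_idx)→8100 …(+2); best=1080 via (A,hash)
  {AC}: card=200; try (A,nl_idx)→480, (C,hash)→560, (A,hash)→560, (C,merge)→600, (A,merge)→600, (C,nl)→1640 …(+1); best=480 via (A,nl_idx)
  {CE}: card=600; try (C,hash)→780, (E,merge)→1670, (C,merge)→1780, (E,hash)→2480, (E,nl)→6040, (C,nl)→6150; best=780 via (C,hash)
  {BDF}: card=3750; try (F,merge)→4250, (F,hash)→4800, (B,hash)→7750, (B,nl_idx)→16100, (B,merge)→19100, (F,nl)→38150 …(+1); best=4250 via (F,merge)
  {ABD}: card=3000; try (A,hash)→1280, (A,merge)→2280, (A,nl_idx)→4550, (A,nl)→6650, (D,hash)→7680, (D,nl_idx)→40080 …(+2); best=1280 via (A,hash)
  {ABC}: card=30000; try (B,merge)→5280, (B,hash)→6080, (C,hash)→7560, (B,nl_idx)→32280, (B,nl)→60480, (C,merge)→85360 …(+1); best=5280 via (B,merge)
  {ACE}: card=3000; try (A,hash)→1860, (E,hash)→3080, (E,merge)→3630, (A,nl_idx)→7380, (A,merge)→7660, (A,nl)→24780 …(+1); best=1860 via (A,hash)
  {ABDF}: card=75000; try (F,hash)→8280, (A,hash)→8480, (F,merge)→42530, (A,merge)→53280, (A,nl_idx)→101750, (A,nl)→154250 …(+1); best=8280 via (F,hash)
  {ABCD}: card=15000; try (C,hash)→4760, (D,hash)→35880, (C,merge)→40560, (C,nl)→121280, (D,nl_idx)→200280, (D,merge)→485630 …(+1); best=4760 via (C,hash)
  {ABCE}: card=450000; try (B,hash)→10260, (E,hash)→37680, (B,merge)→43860, (B,nl_idx)→478860, (E,merge)→486630, (B,nl)→901860 …(+1); best=10260 via (B,hash)
  {ABCDF}: card=375000; try (F,hash)→23760, (C,hash)→83760, (F,merge)→232010, (C,merge)→1358560, (C,nl)→3008280, (F,nl)→3754760; best=23760 via (F,hash)
  {ABCDE}: card=225000; try (E,hash)→22160, (E,merge)→231110, (D,hash)→460860, (E,nl)→2254760, (D,nl_idx)→2935260, (D,merge)→9010610 …(+1); best=22160 via (E,hash)
  {ABCDEF}: card=5625000; try (F,hash)→251160, (E,hash)→401160, (F,merge)→4299410, (E,merge)→7525110, (F,nl)→56272160, (E,nl)→56273760; best=251160 via (F,hash)

251160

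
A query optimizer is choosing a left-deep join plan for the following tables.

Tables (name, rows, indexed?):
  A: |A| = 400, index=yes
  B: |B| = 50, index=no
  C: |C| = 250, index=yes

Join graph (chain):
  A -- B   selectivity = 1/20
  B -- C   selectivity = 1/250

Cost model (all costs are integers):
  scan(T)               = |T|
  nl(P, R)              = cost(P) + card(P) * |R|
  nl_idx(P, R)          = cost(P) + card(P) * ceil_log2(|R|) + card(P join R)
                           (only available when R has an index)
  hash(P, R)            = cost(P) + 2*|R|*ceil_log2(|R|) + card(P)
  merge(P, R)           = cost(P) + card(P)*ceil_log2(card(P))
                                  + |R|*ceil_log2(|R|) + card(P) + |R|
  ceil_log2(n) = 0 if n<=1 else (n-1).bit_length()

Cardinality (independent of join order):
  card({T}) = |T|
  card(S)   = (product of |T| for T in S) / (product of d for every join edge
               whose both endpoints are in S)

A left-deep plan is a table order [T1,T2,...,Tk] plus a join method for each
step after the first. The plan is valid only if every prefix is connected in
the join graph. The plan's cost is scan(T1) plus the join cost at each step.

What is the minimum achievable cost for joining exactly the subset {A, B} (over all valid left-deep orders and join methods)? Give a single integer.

1400

Selinger DP over subsets of {A,B}:
  {A}: scan cost=400, card=400
  {B}: scan cost=50, card=50
  {AB}: card=1000; try (B,hash)→1400, (A,nl_idx)→1500, (A,merge)→4400, (B,merge)→4750, (A,hash)→7300, (A,nl)→20050 …(+1); best=1400 via (B,hash)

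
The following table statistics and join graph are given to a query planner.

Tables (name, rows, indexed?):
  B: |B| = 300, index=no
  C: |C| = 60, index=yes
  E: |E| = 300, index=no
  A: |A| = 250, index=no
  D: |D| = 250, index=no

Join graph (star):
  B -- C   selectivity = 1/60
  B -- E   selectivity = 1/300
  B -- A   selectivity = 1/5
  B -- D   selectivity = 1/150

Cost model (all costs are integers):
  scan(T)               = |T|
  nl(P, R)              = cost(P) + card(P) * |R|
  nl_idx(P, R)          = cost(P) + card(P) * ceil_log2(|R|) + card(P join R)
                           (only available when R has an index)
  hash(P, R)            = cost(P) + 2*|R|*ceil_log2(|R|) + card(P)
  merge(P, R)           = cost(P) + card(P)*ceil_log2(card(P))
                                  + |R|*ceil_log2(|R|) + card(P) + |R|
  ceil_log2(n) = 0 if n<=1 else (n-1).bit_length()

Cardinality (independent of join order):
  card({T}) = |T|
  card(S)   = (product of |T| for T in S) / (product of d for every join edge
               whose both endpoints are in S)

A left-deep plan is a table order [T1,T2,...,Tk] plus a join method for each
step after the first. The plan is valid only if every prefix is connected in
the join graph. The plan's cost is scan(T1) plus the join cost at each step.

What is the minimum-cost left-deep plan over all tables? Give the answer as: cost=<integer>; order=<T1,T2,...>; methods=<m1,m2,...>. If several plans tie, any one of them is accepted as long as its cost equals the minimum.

cost=15820; order=B,C,E,D,A; methods=hash,hash,hash,hash

Selinger DP (subsets sized 1..n):
  {B}: scan cost=300, card=300
  {C}: scan cost=60, card=60
  {E}: scan cost=300, card=300
  {A}: scan cost=250, card=250
  {D}: scan cost=250, card=250
  {BC}: card=300; try (C,hash)→1320, (C,nl_idx)→2400, (B,merge)→3480, (C,merge)→3720, (B,hash)→5520, (B,nl)→18060 …(+1); best=1320 via (C,hash)
  {BE}: card=300; try (E,hash)→6000, (B,hash)→6000, (E,merge)→6300, (B,merge)→6300, (E,nl)→90300, (B,nl)→90300; best=6000 via (E,hash)
  {AB}: card=15000; try (A,hash)→4600, (B,merge)→5500, (A,merge)→5550, (B,hash)→5900, (B,nl)→75250, (A,nl)→75300; best=4600 via (A,hash)
  {BD}: card=500; try (D,hash)→4600, (B,merge)→5500, (D,merge)→5550, (B,hash)→5900, (B,nl)→75250, (D,nl)→75300; best=4600 via (D,hash)
  {BCE}: card=300; try (E,hash)→7020, (C,hash)→7020, (E,merge)→7320, (C,nl_idx)→8100, (C,merge)→9420, (C,nl)→24000 …(+1); best=7020 via (E,hash)
  {ABC}: card=15000; try (A,hash)→5620, (A,merge)→6570, (C,hash)→20320, (A,nl)→76320, (C,nl_idx)→109600, (C,merge)→230020 …(+1); best=5620 via (A,hash)
  {BCD}: card=500; try (D,hash)→5620, (C,hash)→5820, (D,merge)→6570, (C,nl_idx)→8100, (C,merge)→10020, (C,nl)→34600 …(+1); best=5620 via (D,hash)
  {ABE}: card=15000; try (A,hash)→10300, (A,merge)→11250, (E,hash)→25000, (A,nl)→81000, (E,merge)→232600, (E,nl)→4504600; best=10300 via (A,hash)
  {BDE}: card=500; try (D,hash)→10300, (E,hash)→10500, (D,merge)→11250, (E,merge)→12600, (D,nl)→81000, (E,nl)→154600; best=10300 via (D,hash)
  {ABD}: card=25000; try (A,hash)→9100, (A,merge)→11850, (D,hash)→23600, (A,nl)→129600, (D,merge)→231850, (D,nl)→3754600; best=9100 via (A,hash)
  {ABCE}: card=15000; try (A,hash)→11320, (A,merge)→12270, (E,hash)→26020, (C,hash)→26020, (A,nl)→82020, (C,nl_idx)→115300 …(+4); best=11320 via (A,hash)
  {BCDE}: card=500; try (D,hash)→11320, (E,hash)→11520, (C,hash)→11520, (D,merge)→12270, (E,merge)→13620, (C,nl_idx)→13800 …(+4); best=11320 via (D,hash)
  {ABCD}: card=25000; try (A,hash)→10120, (A,merge)→12870, (D,hash)→24620, (C,hash)→34820, (A,nl)→130620, (C,nl_idx)→184100 …(+4); best=10120 via (A,hash)
  {ABDE}: card=25000; try (A,hash)→14800, (A,merge)→17550, (D,hash)→29300, (E,hash)→39500, (A,nl)→135300, (D,merge)→237550 …(+3); best=14800 via (A,hash)
  {ABCDE}: card=25000; try (A,hash)→15820, (A,merge)→18570, (D,hash)→30320, (E,hash)→40520, (C,hash)→40520, (A,nl)→136320 …(+7); best=15820 via (A,hash)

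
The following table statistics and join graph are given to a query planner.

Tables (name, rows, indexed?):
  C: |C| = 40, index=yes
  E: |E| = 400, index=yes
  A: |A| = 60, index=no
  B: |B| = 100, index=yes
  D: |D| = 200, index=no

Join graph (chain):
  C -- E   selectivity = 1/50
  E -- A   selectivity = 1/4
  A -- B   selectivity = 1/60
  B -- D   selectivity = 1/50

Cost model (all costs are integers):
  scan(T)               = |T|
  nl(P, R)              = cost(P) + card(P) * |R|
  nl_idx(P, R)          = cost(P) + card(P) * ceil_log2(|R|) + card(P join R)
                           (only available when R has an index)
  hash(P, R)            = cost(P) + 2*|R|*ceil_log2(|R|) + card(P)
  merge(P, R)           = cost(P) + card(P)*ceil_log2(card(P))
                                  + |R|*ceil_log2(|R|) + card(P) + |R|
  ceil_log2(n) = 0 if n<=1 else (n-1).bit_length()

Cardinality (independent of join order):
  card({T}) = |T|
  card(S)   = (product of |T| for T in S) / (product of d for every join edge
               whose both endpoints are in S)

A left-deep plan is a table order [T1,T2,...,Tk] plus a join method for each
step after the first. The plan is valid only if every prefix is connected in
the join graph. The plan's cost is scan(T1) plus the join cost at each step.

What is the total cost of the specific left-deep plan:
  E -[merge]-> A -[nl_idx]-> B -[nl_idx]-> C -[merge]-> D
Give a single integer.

238620

step 1: scan E: cost=400, card=400
step 2: join A via merge
    card(P join A) = 400*60/(4) = 6000
    cost = 400 + 400*9 + 60*6 + 400 + 60 = 4820
step 3: join B via nl_idx
    card(P join B) = 6000*100/(60) = 10000
    cost = 4820 + 6000*7 + 10000 = 56820
step 4: join C via nl_idx
    card(P join C) = 10000*40/(50) = 8000
    cost = 56820 + 10000*6 + 8000 = 124820
step 5: join D via merge
    card(P join D) = 8000*200/(50) = 32000
    cost = 124820 + 8000*13 + 200*8 + 8000 + 200 = 238620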